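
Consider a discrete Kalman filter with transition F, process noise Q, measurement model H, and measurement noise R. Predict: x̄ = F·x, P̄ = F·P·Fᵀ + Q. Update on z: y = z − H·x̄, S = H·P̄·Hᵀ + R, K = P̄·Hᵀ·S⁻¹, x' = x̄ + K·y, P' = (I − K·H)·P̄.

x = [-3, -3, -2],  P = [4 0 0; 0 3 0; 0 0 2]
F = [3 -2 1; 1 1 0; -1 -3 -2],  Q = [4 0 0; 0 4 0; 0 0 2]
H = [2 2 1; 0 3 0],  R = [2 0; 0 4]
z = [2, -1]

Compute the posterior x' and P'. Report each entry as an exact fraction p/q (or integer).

x' = [-20881/6913, -3876/6913, 126927/13826]
P' = [34346/6913 -720/6913 -61536/6913; -720/6913 2936/6913 -4390/6913; -61536/6913 -4390/6913 134059/6913]

x̄ = F·x = [-5, -6, 16]
P̄ = F·P·Fᵀ + Q = [54 6 2; 6 11 -13; 2 -13 41]
y = z − H·x̄ = [8, 17]
S = H·P̄·Hᵀ + R = [307 63; 63 103]
K = P̄·Hᵀ·S⁻¹ = [2858/6913 -540/6913; 21/6913 2202/6913; 2207/13826 -6585/13826]
x' = x̄ + K·y = [-20881/6913, -3876/6913, 126927/13826]
P' = (I − K·H)·P̄ = [34346/6913 -720/6913 -61536/6913; -720/6913 2936/6913 -4390/6913; -61536/6913 -4390/6913 134059/6913]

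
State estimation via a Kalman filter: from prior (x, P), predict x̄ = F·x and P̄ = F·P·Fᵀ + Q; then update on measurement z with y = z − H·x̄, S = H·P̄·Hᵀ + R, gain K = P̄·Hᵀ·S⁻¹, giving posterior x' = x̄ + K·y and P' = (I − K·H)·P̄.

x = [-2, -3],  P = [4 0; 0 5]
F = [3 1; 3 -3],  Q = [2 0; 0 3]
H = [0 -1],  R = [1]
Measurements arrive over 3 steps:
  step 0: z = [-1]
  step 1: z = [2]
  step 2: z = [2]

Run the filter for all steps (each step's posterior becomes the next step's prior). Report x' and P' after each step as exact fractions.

step 0: x̄ = F·x = [-9, 3]
step 0: P̄ = F·P·Fᵀ + Q = [43 21; 21 84]
step 0: y = z − H·x̄ = [2]
step 0: S = H·P̄·Hᵀ + R = [85]
step 0: K = P̄·Hᵀ·S⁻¹ = [-21/85; -84/85]
step 0: x' = x̄ + K·y = [-807/85, 87/85]
step 0: P' = (I − K·H)·P̄ = [3214/85 21/85; 21/85 84/85]
step 1: x̄ = F·x = [-2334/85, -2682/85]
step 1: P̄ = F·P·Fᵀ + Q = [29306/85 28548/85; 28548/85 29559/85]
step 1: y = z − H·x̄ = [-2512/85]
step 1: S = H·P̄·Hᵀ + R = [29644/85]
step 1: K = P̄·Hᵀ·S⁻¹ = [-7137/7411; -29559/29644]
step 1: x' = x̄ + K·y = [7422/7411, -15450/7411]
step 1: P' = (I − K·H)·P̄ = [158114/7411 7137/7411; 7137/7411 29559/29644]
step 2: x̄ = F·x = [6816/7411, 68616/7411]
step 2: P̄ = F·P·Fᵀ + Q = [5952239/29644 5432139/29644; 5432139/29644 5533203/29644]
step 2: y = z − H·x̄ = [83438/7411]
step 2: S = H·P̄·Hᵀ + R = [5562847/29644]
step 2: K = P̄·Hᵀ·S⁻¹ = [-5432139/5562847; -5533203/5562847]
step 2: x' = x̄ + K·y = [-56042430/5562847, -10791942/5562847]
step 2: P' = (I − K·H)·P̄ = [121551098/5562847 5432139/5562847; 5432139/5562847 5533203/5562847]

step 0: x' = [-807/85, 87/85], P' = [3214/85 21/85; 21/85 84/85]
step 1: x' = [7422/7411, -15450/7411], P' = [158114/7411 7137/7411; 7137/7411 29559/29644]
step 2: x' = [-56042430/5562847, -10791942/5562847], P' = [121551098/5562847 5432139/5562847; 5432139/5562847 5533203/5562847]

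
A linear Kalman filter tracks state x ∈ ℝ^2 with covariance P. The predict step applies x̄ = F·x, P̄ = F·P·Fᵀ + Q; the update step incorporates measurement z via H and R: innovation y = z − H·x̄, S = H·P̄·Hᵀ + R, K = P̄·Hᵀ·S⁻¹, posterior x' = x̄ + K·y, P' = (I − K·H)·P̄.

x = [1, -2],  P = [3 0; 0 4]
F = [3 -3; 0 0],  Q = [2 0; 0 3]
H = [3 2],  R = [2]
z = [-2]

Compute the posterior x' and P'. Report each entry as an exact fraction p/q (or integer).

x̄ = F·x = [9, 0]
P̄ = F·P·Fᵀ + Q = [65 0; 0 3]
y = z − H·x̄ = [-29]
S = H·P̄·Hᵀ + R = [599]
K = P̄·Hᵀ·S⁻¹ = [195/599; 6/599]
x' = x̄ + K·y = [-264/599, -174/599]
P' = (I − K·H)·P̄ = [910/599 -1170/599; -1170/599 1761/599]

x' = [-264/599, -174/599]
P' = [910/599 -1170/599; -1170/599 1761/599]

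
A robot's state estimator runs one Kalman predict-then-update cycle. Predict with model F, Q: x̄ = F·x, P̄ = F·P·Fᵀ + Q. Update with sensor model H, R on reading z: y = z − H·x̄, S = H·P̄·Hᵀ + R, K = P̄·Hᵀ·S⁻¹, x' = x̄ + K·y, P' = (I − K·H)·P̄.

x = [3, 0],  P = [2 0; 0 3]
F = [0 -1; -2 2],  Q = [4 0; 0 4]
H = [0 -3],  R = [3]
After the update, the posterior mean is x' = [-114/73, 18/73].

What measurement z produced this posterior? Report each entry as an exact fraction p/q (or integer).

x̄ = F·x = [0, -6]
P̄ = F·P·Fᵀ + Q = [7 -6; -6 24]
S = H·P̄·Hᵀ + R = [219]
K = P̄·Hᵀ·S⁻¹ = [6/73; -24/73]
x' − x̄ = [-114/73, 456/73] = K·y
y = (KᵀK)⁻¹·Kᵀ·(x' − x̄) = [-19]
z = y + H·x̄ = [-19] + [18] = [-1]

z = [-1]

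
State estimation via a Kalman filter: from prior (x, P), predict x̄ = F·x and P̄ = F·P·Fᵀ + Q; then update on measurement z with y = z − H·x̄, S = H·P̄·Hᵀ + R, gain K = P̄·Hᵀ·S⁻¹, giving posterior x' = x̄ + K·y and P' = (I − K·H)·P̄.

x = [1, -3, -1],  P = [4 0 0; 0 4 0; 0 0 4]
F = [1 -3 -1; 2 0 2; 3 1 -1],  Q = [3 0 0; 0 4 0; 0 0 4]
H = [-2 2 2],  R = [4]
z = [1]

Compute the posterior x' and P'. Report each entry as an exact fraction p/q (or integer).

x̄ = F·x = [11, 0, 1]
P̄ = F·P·Fᵀ + Q = [47 0 4; 0 36 16; 4 16 48]
y = z − H·x̄ = [21]
S = H·P̄·Hᵀ + R = [624]
K = P̄·Hᵀ·S⁻¹ = [-43/312; 1/6; 5/26]
x' = x̄ + K·y = [843/104, 7/2, 131/26]
P' = (I − K·H)·P̄ = [5483/156 43/3 267/13; 43/3 56/3 -4; 267/13 -4 324/13]

x' = [843/104, 7/2, 131/26]
P' = [5483/156 43/3 267/13; 43/3 56/3 -4; 267/13 -4 324/13]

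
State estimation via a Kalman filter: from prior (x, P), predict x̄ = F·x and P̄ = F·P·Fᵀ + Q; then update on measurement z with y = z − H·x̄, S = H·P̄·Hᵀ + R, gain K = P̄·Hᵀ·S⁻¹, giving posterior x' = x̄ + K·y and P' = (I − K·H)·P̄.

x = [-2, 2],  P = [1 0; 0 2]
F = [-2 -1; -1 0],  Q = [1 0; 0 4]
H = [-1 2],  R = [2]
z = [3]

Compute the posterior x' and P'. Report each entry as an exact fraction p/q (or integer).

x̄ = F·x = [2, 2]
P̄ = F·P·Fᵀ + Q = [7 2; 2 5]
y = z − H·x̄ = [1]
S = H·P̄·Hᵀ + R = [21]
K = P̄·Hᵀ·S⁻¹ = [-1/7; 8/21]
x' = x̄ + K·y = [13/7, 50/21]
P' = (I − K·H)·P̄ = [46/7 22/7; 22/7 41/21]

x' = [13/7, 50/21]
P' = [46/7 22/7; 22/7 41/21]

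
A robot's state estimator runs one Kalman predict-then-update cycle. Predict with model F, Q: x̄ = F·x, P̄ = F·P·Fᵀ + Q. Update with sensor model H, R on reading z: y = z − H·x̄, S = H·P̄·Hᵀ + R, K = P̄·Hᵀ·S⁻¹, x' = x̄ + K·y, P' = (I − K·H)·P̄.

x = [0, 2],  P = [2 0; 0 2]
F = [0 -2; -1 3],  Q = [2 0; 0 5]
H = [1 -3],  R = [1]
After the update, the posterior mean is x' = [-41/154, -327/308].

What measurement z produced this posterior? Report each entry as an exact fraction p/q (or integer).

x̄ = F·x = [-4, 6]
P̄ = F·P·Fᵀ + Q = [10 -12; -12 25]
S = H·P̄·Hᵀ + R = [308]
K = P̄·Hᵀ·S⁻¹ = [23/154; -87/308]
x' − x̄ = [575/154, -2175/308] = K·y
y = (KᵀK)⁻¹·Kᵀ·(x' − x̄) = [25]
z = y + H·x̄ = [25] + [-22] = [3]

z = [3]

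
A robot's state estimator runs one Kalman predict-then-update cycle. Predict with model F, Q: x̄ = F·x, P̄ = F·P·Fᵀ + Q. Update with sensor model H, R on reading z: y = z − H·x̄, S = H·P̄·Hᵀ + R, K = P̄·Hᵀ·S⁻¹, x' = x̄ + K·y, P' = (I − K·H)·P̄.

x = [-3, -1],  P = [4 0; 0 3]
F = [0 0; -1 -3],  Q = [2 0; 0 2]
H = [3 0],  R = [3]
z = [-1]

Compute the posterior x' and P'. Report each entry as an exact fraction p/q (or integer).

x̄ = F·x = [0, 6]
P̄ = F·P·Fᵀ + Q = [2 0; 0 33]
y = z − H·x̄ = [-1]
S = H·P̄·Hᵀ + R = [21]
K = P̄·Hᵀ·S⁻¹ = [2/7; 0]
x' = x̄ + K·y = [-2/7, 6]
P' = (I − K·H)·P̄ = [2/7 0; 0 33]

x' = [-2/7, 6]
P' = [2/7 0; 0 33]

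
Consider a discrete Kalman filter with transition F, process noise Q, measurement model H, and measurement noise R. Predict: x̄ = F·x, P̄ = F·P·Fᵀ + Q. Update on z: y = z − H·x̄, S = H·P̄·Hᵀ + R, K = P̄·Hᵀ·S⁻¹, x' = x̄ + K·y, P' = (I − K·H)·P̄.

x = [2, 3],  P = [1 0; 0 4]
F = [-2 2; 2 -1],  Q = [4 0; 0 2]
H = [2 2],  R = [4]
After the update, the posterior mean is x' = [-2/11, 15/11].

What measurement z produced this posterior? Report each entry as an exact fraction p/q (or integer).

x̄ = F·x = [2, 1]
P̄ = F·P·Fᵀ + Q = [24 -12; -12 10]
S = H·P̄·Hᵀ + R = [44]
K = P̄·Hᵀ·S⁻¹ = [6/11; -1/11]
x' − x̄ = [-24/11, 4/11] = K·y
y = (KᵀK)⁻¹·Kᵀ·(x' − x̄) = [-4]
z = y + H·x̄ = [-4] + [6] = [2]

z = [2]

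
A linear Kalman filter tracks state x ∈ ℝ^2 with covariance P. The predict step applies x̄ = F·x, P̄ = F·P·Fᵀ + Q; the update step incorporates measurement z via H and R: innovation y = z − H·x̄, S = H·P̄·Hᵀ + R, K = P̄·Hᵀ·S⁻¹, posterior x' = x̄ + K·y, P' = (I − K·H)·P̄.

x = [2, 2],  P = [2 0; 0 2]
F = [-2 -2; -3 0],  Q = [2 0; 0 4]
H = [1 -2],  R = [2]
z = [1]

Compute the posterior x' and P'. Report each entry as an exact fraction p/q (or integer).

x̄ = F·x = [-8, -6]
P̄ = F·P·Fᵀ + Q = [18 12; 12 22]
y = z − H·x̄ = [-3]
S = H·P̄·Hᵀ + R = [60]
K = P̄·Hᵀ·S⁻¹ = [-1/10; -8/15]
x' = x̄ + K·y = [-77/10, -22/5]
P' = (I − K·H)·P̄ = [87/5 44/5; 44/5 74/15]

x' = [-77/10, -22/5]
P' = [87/5 44/5; 44/5 74/15]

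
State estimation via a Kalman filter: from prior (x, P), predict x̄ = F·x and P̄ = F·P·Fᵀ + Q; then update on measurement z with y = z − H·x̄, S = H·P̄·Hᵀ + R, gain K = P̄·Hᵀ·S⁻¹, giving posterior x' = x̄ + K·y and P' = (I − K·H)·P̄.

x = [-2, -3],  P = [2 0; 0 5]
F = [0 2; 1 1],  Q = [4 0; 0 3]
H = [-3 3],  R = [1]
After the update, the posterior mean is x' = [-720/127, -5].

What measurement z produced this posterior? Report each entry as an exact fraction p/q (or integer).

x̄ = F·x = [-6, -5]
P̄ = F·P·Fᵀ + Q = [24 10; 10 10]
S = H·P̄·Hᵀ + R = [127]
K = P̄·Hᵀ·S⁻¹ = [-42/127; 0]
x' − x̄ = [42/127, 0] = K·y
y = (KᵀK)⁻¹·Kᵀ·(x' − x̄) = [-1]
z = y + H·x̄ = [-1] + [3] = [2]

z = [2]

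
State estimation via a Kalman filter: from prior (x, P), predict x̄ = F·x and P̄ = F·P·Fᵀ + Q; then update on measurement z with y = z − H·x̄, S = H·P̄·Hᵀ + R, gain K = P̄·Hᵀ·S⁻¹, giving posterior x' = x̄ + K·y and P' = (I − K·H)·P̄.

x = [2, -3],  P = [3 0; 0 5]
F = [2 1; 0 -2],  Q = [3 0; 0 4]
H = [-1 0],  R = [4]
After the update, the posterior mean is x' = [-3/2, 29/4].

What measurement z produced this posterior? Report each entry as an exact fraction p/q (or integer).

z = [2]

x̄ = F·x = [1, 6]
P̄ = F·P·Fᵀ + Q = [20 -10; -10 24]
S = H·P̄·Hᵀ + R = [24]
K = P̄·Hᵀ·S⁻¹ = [-5/6; 5/12]
x' − x̄ = [-5/2, 5/4] = K·y
y = (KᵀK)⁻¹·Kᵀ·(x' − x̄) = [3]
z = y + H·x̄ = [3] + [-1] = [2]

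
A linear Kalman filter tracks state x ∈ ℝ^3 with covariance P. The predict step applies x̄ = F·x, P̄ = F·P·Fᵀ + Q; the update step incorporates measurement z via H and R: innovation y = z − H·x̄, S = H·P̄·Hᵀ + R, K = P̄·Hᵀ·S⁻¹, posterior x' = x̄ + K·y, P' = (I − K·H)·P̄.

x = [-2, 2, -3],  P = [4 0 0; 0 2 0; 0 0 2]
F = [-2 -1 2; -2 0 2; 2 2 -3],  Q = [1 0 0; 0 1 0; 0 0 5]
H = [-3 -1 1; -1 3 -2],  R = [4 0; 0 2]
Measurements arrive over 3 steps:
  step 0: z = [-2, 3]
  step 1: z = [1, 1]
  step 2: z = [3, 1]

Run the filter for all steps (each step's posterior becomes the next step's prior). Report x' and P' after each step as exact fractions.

step 0: x' = [13983/23366, 9327/3338, 28873/11683], P' = [8657/23366 1123/3338 4712/11683; 1123/3338 7523/3338 5106/1669; 4712/11683 5106/1669 53570/11683]
step 1: x' = [-65428192/224526097, 316780619/224526097, 8084208/4777151], P' = [77367225/224526097 51821937/224526097 1210252/4777151; 51821937/224526097 294632523/224526097 8084986/4777151; 1210252/4777151 8084986/4777151 12433882/4777151]
step 2: x' = [-9438797941/13126195351, 6751855862/13126195351, 9228536212/13126195351], P' = [13496595764/39378586053 8700351100/39378586053 9476565584/39378586053; 8700351100/39378586053 344824287842/275650102371 63529651498/39378586053; 9476565584/39378586053 63529651498/39378586053 492358574374/196892930265]

step 0: x̄ = F·x = [-4, -2, 9]
step 0: P̄ = F·P·Fᵀ + Q = [27 24 -32; 24 25 -28; -32 -28 47]
step 0: y = z − H·x̄ = [-25, 23]
step 0: S = H·P̄·Hᵀ + R = [711 -580; -580 506]
step 0: K = P̄·Hᵀ·S⁻¹ = [-3051/11683 -1961/23366; -85/1669 511/3338; 923/11683 -2313/11683]
step 0: x' = x̄ + K·y = [13983/23366, 9327/3338, 28873/11683]
step 0: P' = (I − K·H)·P̄ = [8657/23366 1123/3338 4712/11683; 1123/3338 7523/3338 5106/1669; 4712/11683 5106/1669 53570/11683]
step 1: x̄ = F·x = [22237/23366, 43763/11683, -7347/11683]
step 1: P̄ = F·P·Fᵀ + Q = [209331/23366 130275/11683 -117664/11683; 130275/11683 205581/11683 -164368/11683; -117664/11683 -164368/11683 209177/11683]
step 1: y = z − H·x̄ = [27471/3338, -246363/23366]
step 1: S = H·P̄·Hᵀ + R = [919957/3338 -906703/3338; -906703/3338 7070157/23366]
step 1: K = P̄·Hᵀ·S⁻¹ = [-56760442/224526097 -17832551/224526097; -17525998/224526097 36043474/224526097; 179535/4777151 -911529/4777151]
step 1: x' = x̄ + K·y = [-65428192/224526097, 316780619/224526097, 8084208/4777151]
step 1: P' = (I − K·H)·P̄ = [77367225/224526097 51821937/224526097 1210252/4777151; 51821937/224526097 294632523/224526097 8084986/4777151; 1210252/4777151 8084986/4777151 12433882/4777151]
step 2: x̄ = F·x = [573991317/224526097, 890771936/224526097, -637168474/224526097]
step 2: P̄ = F·P·Fᵀ + Q = [1398452964/224526097 1535639154/224526097 -1487241458/224526097; 1535639154/224526097 2416510061/224526097 -1934315564/224526097; -1487241458/224526097 -1934315564/224526097 3042222827/224526097]
step 2: y = z − H·x̄ = [3923492652/224526097, -3148135342/224526097]
step 2: S = H·P̄·Hᵀ + R = [40948828752/224526097 -38531515287/224526097; -38531515287/224526097 43813973027/224526097]
step 2: K = P̄·Hᵀ·S⁻¹ = [-9928393202/39378586053 -1058112272/13126195351; -20706025114/275650102371 14025880809/91883367457; 8140458281/196892930265 -13192534033/65630976755]
step 2: x' = x̄ + K·y = [-9438797941/13126195351, 6751855862/13126195351, 9228536212/13126195351]
step 2: P' = (I − K·H)·P̄ = [13496595764/39378586053 8700351100/39378586053 9476565584/39378586053; 8700351100/39378586053 344824287842/275650102371 63529651498/39378586053; 9476565584/39378586053 63529651498/39378586053 492358574374/196892930265]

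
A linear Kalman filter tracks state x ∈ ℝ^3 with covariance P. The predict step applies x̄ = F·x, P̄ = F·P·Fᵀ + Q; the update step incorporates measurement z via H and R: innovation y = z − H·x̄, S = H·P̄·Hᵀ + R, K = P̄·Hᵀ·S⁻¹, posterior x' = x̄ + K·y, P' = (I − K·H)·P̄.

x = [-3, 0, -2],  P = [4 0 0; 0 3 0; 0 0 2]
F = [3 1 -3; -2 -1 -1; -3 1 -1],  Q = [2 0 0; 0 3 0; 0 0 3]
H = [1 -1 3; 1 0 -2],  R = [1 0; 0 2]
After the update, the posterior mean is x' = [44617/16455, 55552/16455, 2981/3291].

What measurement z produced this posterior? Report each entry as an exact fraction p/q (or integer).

x̄ = F·x = [-3, 8, 11]
P̄ = F·P·Fᵀ + Q = [59 -21 -27; -21 24 23; -27 23 44]
S = H·P̄·Hᵀ + R = [222 -165; -165 345]
K = P̄·Hᵀ·S⁻¹ = [1220/3291 2769/5485; -185/3291 -3638/16455; 207/1097 -800/3291]
x' − x̄ = [93982/16455, -76088/16455, -33220/3291] = K·y
y = (KᵀK)⁻¹·Kᵀ·(x' − x̄) = [-20, 26]
z = y + H·x̄ = [-20, 26] + [22, -25] = [2, 1]

z = [2, 1]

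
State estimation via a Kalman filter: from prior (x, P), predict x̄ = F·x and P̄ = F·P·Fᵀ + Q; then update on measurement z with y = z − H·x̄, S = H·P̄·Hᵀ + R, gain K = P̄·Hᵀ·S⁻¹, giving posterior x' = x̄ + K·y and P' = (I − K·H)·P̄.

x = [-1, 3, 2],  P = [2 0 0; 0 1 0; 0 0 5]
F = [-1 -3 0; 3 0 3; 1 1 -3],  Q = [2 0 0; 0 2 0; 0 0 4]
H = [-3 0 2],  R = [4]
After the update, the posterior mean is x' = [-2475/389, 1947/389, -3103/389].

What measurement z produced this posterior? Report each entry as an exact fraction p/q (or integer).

z = [3]

x̄ = F·x = [-8, 3, -4]
P̄ = F·P·Fᵀ + Q = [13 -6 -5; -6 65 -39; -5 -39 52]
S = H·P̄·Hᵀ + R = [389]
K = P̄·Hᵀ·S⁻¹ = [-49/389; -60/389; 119/389]
x' − x̄ = [637/389, 780/389, -1547/389] = K·y
y = (KᵀK)⁻¹·Kᵀ·(x' − x̄) = [-13]
z = y + H·x̄ = [-13] + [16] = [3]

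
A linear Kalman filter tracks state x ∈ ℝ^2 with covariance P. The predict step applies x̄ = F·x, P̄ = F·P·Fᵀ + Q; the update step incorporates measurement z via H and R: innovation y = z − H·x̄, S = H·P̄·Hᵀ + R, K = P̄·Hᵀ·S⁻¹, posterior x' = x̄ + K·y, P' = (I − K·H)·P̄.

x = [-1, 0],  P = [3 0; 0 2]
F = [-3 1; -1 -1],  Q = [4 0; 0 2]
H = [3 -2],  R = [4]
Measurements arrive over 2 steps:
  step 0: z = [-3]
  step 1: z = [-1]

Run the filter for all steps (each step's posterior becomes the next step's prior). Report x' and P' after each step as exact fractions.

step 0: x̄ = F·x = [3, 1]
step 0: P̄ = F·P·Fᵀ + Q = [33 7; 7 7]
step 0: y = z − H·x̄ = [-10]
step 0: S = H·P̄·Hᵀ + R = [245]
step 0: K = P̄·Hᵀ·S⁻¹ = [17/49; 1/35]
step 0: x' = x̄ + K·y = [-23/49, 5/7]
step 0: P' = (I − K·H)·P̄ = [172/49 32/7; 32/7 34/5]
step 1: x̄ = F·x = [104/49, -12/49]
step 1: P̄ = F·P·Fᵀ + Q = [3666/245 3154/245; 3154/245 5256/245]
step 1: y = z − H·x̄ = [-55/7]
step 1: S = H·P̄·Hᵀ + R = [70]
step 1: K = P̄·Hᵀ·S⁻¹ = [67/245; -3/49]
step 1: x' = x̄ + K·y = [-9/343, 81/343]
step 1: P' = (I − K·H)·P̄ = [16684/1715 24088/1715; 24088/1715 36342/1715]

step 0: x' = [-23/49, 5/7], P' = [172/49 32/7; 32/7 34/5]
step 1: x' = [-9/343, 81/343], P' = [16684/1715 24088/1715; 24088/1715 36342/1715]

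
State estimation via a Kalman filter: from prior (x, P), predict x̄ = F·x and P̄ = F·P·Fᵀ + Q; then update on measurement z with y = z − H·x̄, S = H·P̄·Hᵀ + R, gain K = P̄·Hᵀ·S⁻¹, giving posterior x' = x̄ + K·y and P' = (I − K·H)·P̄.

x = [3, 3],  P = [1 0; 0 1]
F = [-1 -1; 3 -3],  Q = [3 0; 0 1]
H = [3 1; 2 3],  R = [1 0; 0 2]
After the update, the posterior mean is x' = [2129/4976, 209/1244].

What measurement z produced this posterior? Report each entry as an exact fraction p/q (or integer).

z = [2, 1]

x̄ = F·x = [-6, 0]
P̄ = F·P·Fᵀ + Q = [5 0; 0 19]
S = H·P̄·Hᵀ + R = [65 87; 87 193]
K = P̄·Hᵀ·S⁻¹ = [2025/4976 -655/4976; -323/1244 513/1244]
x' − x̄ = [31985/4976, 209/1244] = K·y
y = (KᵀK)⁻¹·Kᵀ·(x' − x̄) = [20, 13]
z = y + H·x̄ = [20, 13] + [-18, -12] = [2, 1]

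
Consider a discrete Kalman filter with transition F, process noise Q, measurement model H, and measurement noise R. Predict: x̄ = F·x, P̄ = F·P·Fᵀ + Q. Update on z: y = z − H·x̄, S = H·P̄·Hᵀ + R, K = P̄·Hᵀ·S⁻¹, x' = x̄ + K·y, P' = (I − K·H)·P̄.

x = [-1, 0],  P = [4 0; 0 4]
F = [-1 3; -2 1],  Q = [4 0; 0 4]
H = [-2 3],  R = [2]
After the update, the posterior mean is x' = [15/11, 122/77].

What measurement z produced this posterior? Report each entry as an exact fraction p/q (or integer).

x̄ = F·x = [1, 2]
P̄ = F·P·Fᵀ + Q = [44 20; 20 24]
S = H·P̄·Hᵀ + R = [154]
K = P̄·Hᵀ·S⁻¹ = [-2/11; 16/77]
x' − x̄ = [4/11, -32/77] = K·y
y = (KᵀK)⁻¹·Kᵀ·(x' − x̄) = [-2]
z = y + H·x̄ = [-2] + [4] = [2]

z = [2]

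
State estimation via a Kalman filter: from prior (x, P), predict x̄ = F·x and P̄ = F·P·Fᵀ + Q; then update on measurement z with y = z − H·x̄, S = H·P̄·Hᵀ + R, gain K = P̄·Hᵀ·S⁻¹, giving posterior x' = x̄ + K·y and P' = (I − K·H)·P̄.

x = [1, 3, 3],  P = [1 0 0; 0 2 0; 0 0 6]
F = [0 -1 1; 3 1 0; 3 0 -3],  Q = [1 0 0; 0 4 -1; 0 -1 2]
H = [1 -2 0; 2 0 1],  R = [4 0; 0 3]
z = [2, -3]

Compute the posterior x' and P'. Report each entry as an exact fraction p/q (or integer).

x' = [767/316, 371/632, -20921/2528]
P' = [542/79 245/79 -4297/316; 245/79 369/158 -3869/632; -4297/316 -3869/632 74983/2528]

x̄ = F·x = [0, 6, -6]
P̄ = F·P·Fᵀ + Q = [9 -2 -18; -2 15 8; -18 8 65]
y = z − H·x̄ = [14, 3]
S = H·P̄·Hᵀ + R = [81 -8; -8 32]
K = P̄·Hᵀ·S⁻¹ = [13/79 13/316; -31/79 17/632; -107/316 2077/2528]
x' = x̄ + K·y = [767/316, 371/632, -20921/2528]
P' = (I − K·H)·P̄ = [542/79 245/79 -4297/316; 245/79 369/158 -3869/632; -4297/316 -3869/632 74983/2528]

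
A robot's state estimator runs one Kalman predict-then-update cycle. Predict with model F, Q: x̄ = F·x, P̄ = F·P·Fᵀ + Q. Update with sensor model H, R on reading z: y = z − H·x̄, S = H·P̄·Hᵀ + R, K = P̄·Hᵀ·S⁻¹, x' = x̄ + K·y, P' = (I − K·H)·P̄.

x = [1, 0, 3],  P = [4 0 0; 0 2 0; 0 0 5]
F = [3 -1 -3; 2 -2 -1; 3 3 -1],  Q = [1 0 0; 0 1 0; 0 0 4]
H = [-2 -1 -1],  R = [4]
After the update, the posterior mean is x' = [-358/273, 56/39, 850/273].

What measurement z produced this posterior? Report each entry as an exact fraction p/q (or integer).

z = [-2]

x̄ = F·x = [-6, -1, 0]
P̄ = F·P·Fᵀ + Q = [84 43 45; 43 30 17; 45 17 63]
S = H·P̄·Hᵀ + R = [819]
K = P̄·Hᵀ·S⁻¹ = [-256/819; -19/117; -170/819]
x' − x̄ = [1280/273, 95/39, 850/273] = K·y
y = (KᵀK)⁻¹·Kᵀ·(x' − x̄) = [-15]
z = y + H·x̄ = [-15] + [13] = [-2]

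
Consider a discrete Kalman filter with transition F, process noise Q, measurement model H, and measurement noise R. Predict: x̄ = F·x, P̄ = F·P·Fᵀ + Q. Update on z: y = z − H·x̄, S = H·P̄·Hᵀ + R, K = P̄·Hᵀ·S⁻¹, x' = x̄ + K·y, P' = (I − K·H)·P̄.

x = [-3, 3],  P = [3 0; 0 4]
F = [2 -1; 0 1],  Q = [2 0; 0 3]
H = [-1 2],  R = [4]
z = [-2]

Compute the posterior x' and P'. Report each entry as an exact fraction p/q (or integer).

x' = [-76/33, -18/11]
P' = [256/33 34/11; 34/11 23/11]

x̄ = F·x = [-9, 3]
P̄ = F·P·Fᵀ + Q = [18 -4; -4 7]
y = z − H·x̄ = [-17]
S = H·P̄·Hᵀ + R = [66]
K = P̄·Hᵀ·S⁻¹ = [-13/33; 3/11]
x' = x̄ + K·y = [-76/33, -18/11]
P' = (I − K·H)·P̄ = [256/33 34/11; 34/11 23/11]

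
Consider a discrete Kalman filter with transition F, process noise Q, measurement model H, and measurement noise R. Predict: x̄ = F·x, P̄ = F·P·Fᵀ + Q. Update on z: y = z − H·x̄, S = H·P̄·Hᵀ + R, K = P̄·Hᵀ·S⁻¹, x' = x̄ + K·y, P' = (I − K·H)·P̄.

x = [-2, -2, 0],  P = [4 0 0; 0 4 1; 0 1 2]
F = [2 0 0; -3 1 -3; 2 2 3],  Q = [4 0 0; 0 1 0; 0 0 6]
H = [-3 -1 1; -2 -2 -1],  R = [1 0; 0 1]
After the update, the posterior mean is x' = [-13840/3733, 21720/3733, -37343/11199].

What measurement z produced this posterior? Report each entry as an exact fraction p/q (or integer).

z = [2, -1]

x̄ = F·x = [-4, 4, -8]
P̄ = F·P·Fᵀ + Q = [20 -24 16; -24 53 -37; 16 -37 68]
S = H·P̄·Hᵀ + R = [136 19; 19 85]
K = P̄·Hᵀ·S⁻¹ = [-516/3733 -236/3733; -377/3733 -838/3733; 5339/11199 -4619/11199]
x' − x̄ = [1092/3733, 6788/3733, 52249/11199] = K·y
y = (KᵀK)⁻¹·Kᵀ·(x' − x̄) = [2, -9]
z = y + H·x̄ = [2, -9] + [0, 8] = [2, -1]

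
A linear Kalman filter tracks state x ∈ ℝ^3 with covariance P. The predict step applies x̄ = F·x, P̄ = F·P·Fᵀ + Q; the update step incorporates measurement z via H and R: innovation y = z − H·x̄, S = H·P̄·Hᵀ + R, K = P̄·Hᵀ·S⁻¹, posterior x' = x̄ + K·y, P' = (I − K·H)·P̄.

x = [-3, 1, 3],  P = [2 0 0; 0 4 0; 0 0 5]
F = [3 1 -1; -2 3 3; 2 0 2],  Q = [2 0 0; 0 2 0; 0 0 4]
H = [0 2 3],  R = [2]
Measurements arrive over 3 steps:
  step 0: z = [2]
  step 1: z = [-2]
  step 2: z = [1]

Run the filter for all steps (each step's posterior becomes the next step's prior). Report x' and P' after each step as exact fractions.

step 0: x̄ = F·x = [-11, 18, 0]
step 0: P̄ = F·P·Fᵀ + Q = [29 -15 2; -15 91 22; 2 22 32]
step 0: y = z − H·x̄ = [-34]
step 0: S = H·P̄·Hᵀ + R = [918]
step 0: K = P̄·Hᵀ·S⁻¹ = [-4/153; 124/459; 70/459]
step 0: x' = x̄ + K·y = [-91/9, 238/27, -140/27]
step 0: P' = (I − K·H)·P̄ = [1447/51 -1303/153 866/153; -1303/153 11017/459 -7262/459; 866/153 -7262/459 4888/459]
step 1: x̄ = F·x = [-49/3, 280/9, -826/27]
step 1: P̄ = F·P·Fᵀ + Q = [4056/17 -2168/17 6268/51; -2168/17 9019/51 -28198/153; 6268/51 -28198/153 94264/459]
step 1: y = z − H·x̄ = [248/9]
step 1: S = H·P̄·Hᵀ + R = [17650/51]
step 1: K = P̄·Hᵀ·S⁻¹ = [2898/8825; -1016/1765; 18934/26475]
step 1: x' = x̄ + K·y = [-192857/26475, 80744/5295, -288202/26475]
step 1: P' = (I − K·H)·P̄ = [1776192/8825 -109624/1765 1102036/26475; -109624/1765 21945/353 -221482/5295; 1102036/26475 -221482/5295 750896/26475]
step 2: x̄ = F·x = [113351/26475, 732268/26475, -320706/8825]
step 2: P̄ = F·P·Fᵀ + Q = [12047783/8825 -28674643/26475 29374268/26475; -28674643/26475 9837567/8825 -31115476/26475; 29374268/26475 -31115476/26475 33240076/26475]
step 2: y = z − H·x̄ = [1448293/26475]
step 2: S = H·P̄·Hᵀ + R = [14626242/8825]
step 2: K = P̄·Hᵀ·S⁻¹ = [15386759/21939363; -5720171/7313121; 18744638/21939363]
step 2: x' = x̄ + K·y = [2806955704/65818089, -331934179/21939363, 684359428/65818089]
step 2: P' = (I − K·H)·P̄ = [36199132997/65818089 -3815450273/21939363 7661674064/65818089; -3815450273/21939363 736839125/7313121 -1485118592/21939363; 7661674064/65818089 -1485118592/21939363 3007726460/65818089]

step 0: x' = [-91/9, 238/27, -140/27], P' = [1447/51 -1303/153 866/153; -1303/153 11017/459 -7262/459; 866/153 -7262/459 4888/459]
step 1: x' = [-192857/26475, 80744/5295, -288202/26475], P' = [1776192/8825 -109624/1765 1102036/26475; -109624/1765 21945/353 -221482/5295; 1102036/26475 -221482/5295 750896/26475]
step 2: x' = [2806955704/65818089, -331934179/21939363, 684359428/65818089], P' = [36199132997/65818089 -3815450273/21939363 7661674064/65818089; -3815450273/21939363 736839125/7313121 -1485118592/21939363; 7661674064/65818089 -1485118592/21939363 3007726460/65818089]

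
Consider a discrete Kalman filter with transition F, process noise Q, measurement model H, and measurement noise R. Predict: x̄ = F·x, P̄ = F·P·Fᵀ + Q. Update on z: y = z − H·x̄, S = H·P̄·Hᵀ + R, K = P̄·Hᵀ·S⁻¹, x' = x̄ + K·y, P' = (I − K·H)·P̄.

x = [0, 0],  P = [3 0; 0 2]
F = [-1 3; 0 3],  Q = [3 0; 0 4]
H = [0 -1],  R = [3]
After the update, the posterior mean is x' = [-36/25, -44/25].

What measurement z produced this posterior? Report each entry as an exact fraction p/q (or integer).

z = [2]

x̄ = F·x = [0, 0]
P̄ = F·P·Fᵀ + Q = [24 18; 18 22]
S = H·P̄·Hᵀ + R = [25]
K = P̄·Hᵀ·S⁻¹ = [-18/25; -22/25]
x' − x̄ = [-36/25, -44/25] = K·y
y = (KᵀK)⁻¹·Kᵀ·(x' − x̄) = [2]
z = y + H·x̄ = [2] + [0] = [2]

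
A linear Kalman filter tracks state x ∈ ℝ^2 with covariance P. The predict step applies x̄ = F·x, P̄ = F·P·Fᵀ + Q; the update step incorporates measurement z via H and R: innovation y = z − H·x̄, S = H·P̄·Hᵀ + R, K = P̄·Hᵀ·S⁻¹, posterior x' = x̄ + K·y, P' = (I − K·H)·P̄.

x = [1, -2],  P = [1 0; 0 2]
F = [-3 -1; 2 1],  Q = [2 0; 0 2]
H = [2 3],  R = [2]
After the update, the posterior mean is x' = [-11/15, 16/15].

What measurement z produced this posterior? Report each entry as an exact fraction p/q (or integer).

z = [2]

x̄ = F·x = [-1, 0]
P̄ = F·P·Fᵀ + Q = [13 -8; -8 8]
S = H·P̄·Hᵀ + R = [30]
K = P̄·Hᵀ·S⁻¹ = [1/15; 4/15]
x' − x̄ = [4/15, 16/15] = K·y
y = (KᵀK)⁻¹·Kᵀ·(x' − x̄) = [4]
z = y + H·x̄ = [4] + [-2] = [2]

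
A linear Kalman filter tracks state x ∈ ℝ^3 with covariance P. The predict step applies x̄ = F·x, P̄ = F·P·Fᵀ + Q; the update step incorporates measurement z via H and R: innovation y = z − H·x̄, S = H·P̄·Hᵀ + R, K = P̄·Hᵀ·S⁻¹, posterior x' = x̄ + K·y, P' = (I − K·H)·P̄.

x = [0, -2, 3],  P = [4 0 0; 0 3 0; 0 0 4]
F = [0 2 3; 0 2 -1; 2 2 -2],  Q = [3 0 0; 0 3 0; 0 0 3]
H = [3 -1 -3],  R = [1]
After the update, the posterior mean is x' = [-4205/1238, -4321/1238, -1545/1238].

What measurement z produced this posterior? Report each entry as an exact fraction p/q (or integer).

x̄ = F·x = [5, -7, -10]
P̄ = F·P·Fᵀ + Q = [51 0 -12; 0 19 20; -12 20 47]
S = H·P̄·Hᵀ + R = [1238]
K = P̄·Hᵀ·S⁻¹ = [189/1238; -79/1238; -197/1238]
x' − x̄ = [-10395/1238, 4345/1238, 10835/1238] = K·y
y = (KᵀK)⁻¹·Kᵀ·(x' − x̄) = [-55]
z = y + H·x̄ = [-55] + [52] = [-3]

z = [-3]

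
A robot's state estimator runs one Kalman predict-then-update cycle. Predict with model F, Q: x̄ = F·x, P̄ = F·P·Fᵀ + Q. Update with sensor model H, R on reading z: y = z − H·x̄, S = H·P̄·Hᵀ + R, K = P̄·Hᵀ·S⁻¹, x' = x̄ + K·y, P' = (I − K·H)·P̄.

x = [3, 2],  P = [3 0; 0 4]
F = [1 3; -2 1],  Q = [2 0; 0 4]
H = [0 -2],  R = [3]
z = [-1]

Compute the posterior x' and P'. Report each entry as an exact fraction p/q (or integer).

x̄ = F·x = [9, -4]
P̄ = F·P·Fᵀ + Q = [41 6; 6 20]
y = z − H·x̄ = [-9]
S = H·P̄·Hᵀ + R = [83]
K = P̄·Hᵀ·S⁻¹ = [-12/83; -40/83]
x' = x̄ + K·y = [855/83, 28/83]
P' = (I − K·H)·P̄ = [3259/83 18/83; 18/83 60/83]

x' = [855/83, 28/83]
P' = [3259/83 18/83; 18/83 60/83]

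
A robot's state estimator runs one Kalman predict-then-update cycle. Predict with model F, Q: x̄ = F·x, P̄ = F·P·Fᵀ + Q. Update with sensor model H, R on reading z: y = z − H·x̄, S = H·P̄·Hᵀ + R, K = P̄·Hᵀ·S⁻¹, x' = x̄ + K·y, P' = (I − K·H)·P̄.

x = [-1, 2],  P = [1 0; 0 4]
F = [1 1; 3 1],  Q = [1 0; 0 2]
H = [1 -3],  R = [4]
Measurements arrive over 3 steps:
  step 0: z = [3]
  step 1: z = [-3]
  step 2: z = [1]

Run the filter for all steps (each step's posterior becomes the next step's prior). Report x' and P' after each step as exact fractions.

step 0: x̄ = F·x = [1, -1]
step 0: P̄ = F·P·Fᵀ + Q = [6 7; 7 15]
step 0: y = z − H·x̄ = [-1]
step 0: S = H·P̄·Hᵀ + R = [103]
step 0: K = P̄·Hᵀ·S⁻¹ = [-15/103; -38/103]
step 0: x' = x̄ + K·y = [118/103, -65/103]
step 0: P' = (I − K·H)·P̄ = [393/103 151/103; 151/103 101/103]
step 1: x̄ = F·x = [53/103, 289/103]
step 1: P̄ = F·P·Fᵀ + Q = [899/103 1884/103; 1884/103 4750/103]
step 1: y = z − H·x̄ = [505/103]
step 1: S = H·P̄·Hᵀ + R = [32757/103]
step 1: K = P̄·Hᵀ·S⁻¹ = [-4753/32757; -4122/10919]
step 1: x' = x̄ + K·y = [-6448/32757, 10427/10919]
step 1: P' = (I − K·H)·P̄ = [66578/32757 9510/10919; 9510/10919 8666/10919]
step 2: x̄ = F·x = [24833/32757, 3979/10919]
step 2: P̄ = F·P·Fᵀ + Q = [182393/32757 113284/10919; 113284/10919 287298/10919]
step 2: y = z − H·x̄ = [43735/32757]
step 2: S = H·P̄·Hᵀ + R = [6031355/32757]
step 2: K = P̄·Hᵀ·S⁻¹ = [-837163/6031355; -449166/1206271]
step 2: x' = x̄ + K·y = [690926/1206271, -160119/1206271]
step 2: P' = (I − K·H)·P̄ = [12187778/6031355 1035762/1206271; 1035762/1206271 944142/1206271]

step 0: x' = [118/103, -65/103], P' = [393/103 151/103; 151/103 101/103]
step 1: x' = [-6448/32757, 10427/10919], P' = [66578/32757 9510/10919; 9510/10919 8666/10919]
step 2: x' = [690926/1206271, -160119/1206271], P' = [12187778/6031355 1035762/1206271; 1035762/1206271 944142/1206271]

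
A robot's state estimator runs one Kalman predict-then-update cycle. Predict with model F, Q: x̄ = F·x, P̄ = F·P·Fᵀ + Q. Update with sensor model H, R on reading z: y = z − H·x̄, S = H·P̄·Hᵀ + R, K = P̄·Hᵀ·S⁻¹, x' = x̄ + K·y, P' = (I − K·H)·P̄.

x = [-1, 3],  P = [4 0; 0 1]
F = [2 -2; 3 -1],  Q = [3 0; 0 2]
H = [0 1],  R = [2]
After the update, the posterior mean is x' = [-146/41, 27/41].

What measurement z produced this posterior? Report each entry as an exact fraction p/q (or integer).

x̄ = F·x = [-8, -6]
P̄ = F·P·Fᵀ + Q = [23 26; 26 39]
S = H·P̄·Hᵀ + R = [41]
K = P̄·Hᵀ·S⁻¹ = [26/41; 39/41]
x' − x̄ = [182/41, 273/41] = K·y
y = (KᵀK)⁻¹·Kᵀ·(x' − x̄) = [7]
z = y + H·x̄ = [7] + [-6] = [1]

z = [1]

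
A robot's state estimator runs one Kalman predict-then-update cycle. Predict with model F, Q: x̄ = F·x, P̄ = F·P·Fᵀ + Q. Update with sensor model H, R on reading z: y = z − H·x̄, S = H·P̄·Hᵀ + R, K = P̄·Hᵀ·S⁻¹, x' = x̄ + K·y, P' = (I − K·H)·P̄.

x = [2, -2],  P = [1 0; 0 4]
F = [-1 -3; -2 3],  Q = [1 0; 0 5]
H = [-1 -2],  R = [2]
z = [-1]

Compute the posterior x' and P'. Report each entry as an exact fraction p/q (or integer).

x' = [-29/14, 4/3]
P' = [191/7 -14; -14 23/3]

x̄ = F·x = [4, -10]
P̄ = F·P·Fᵀ + Q = [38 -34; -34 45]
y = z − H·x̄ = [-17]
S = H·P̄·Hᵀ + R = [84]
K = P̄·Hᵀ·S⁻¹ = [5/14; -2/3]
x' = x̄ + K·y = [-29/14, 4/3]
P' = (I − K·H)·P̄ = [191/7 -14; -14 23/3]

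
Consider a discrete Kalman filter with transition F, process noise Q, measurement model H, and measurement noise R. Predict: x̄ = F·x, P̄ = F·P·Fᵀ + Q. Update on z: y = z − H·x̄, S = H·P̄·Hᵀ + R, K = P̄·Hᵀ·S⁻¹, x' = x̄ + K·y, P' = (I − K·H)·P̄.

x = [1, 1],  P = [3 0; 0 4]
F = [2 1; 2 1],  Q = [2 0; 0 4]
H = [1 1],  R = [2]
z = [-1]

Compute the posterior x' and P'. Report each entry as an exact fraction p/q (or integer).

x̄ = F·x = [3, 3]
P̄ = F·P·Fᵀ + Q = [18 16; 16 20]
y = z − H·x̄ = [-7]
S = H·P̄·Hᵀ + R = [72]
K = P̄·Hᵀ·S⁻¹ = [17/36; 1/2]
x' = x̄ + K·y = [-11/36, -1/2]
P' = (I − K·H)·P̄ = [35/18 -1; -1 2]

x' = [-11/36, -1/2]
P' = [35/18 -1; -1 2]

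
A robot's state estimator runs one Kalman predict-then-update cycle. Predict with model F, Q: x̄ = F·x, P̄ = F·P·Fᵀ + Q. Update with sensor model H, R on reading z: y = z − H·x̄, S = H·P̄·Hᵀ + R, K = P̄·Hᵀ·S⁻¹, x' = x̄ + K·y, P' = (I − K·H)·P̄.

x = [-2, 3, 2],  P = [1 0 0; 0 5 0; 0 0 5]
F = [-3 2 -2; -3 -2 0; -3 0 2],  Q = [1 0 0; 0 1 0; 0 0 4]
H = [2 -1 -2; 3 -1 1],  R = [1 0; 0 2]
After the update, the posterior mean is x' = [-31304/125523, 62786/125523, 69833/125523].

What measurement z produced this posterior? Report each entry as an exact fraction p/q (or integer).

z = [-2, -1]

x̄ = F·x = [8, 0, 10]
P̄ = F·P·Fᵀ + Q = [50 -11 -11; -11 30 9; -11 9 33]
S = H·P̄·Hᵀ + R = [531 372; 372 497]
K = P̄·Hᵀ·S⁻¹ = [10301/125523 10058/41841; -14702/125523 -878/41841; -44861/125523 10435/41841]
x' − x̄ = [-1035488/125523, 62786/125523, -1185397/125523] = K·y
y = (KᵀK)⁻¹·Kᵀ·(x' − x̄) = [2, -35]
z = y + H·x̄ = [2, -35] + [-4, 34] = [-2, -1]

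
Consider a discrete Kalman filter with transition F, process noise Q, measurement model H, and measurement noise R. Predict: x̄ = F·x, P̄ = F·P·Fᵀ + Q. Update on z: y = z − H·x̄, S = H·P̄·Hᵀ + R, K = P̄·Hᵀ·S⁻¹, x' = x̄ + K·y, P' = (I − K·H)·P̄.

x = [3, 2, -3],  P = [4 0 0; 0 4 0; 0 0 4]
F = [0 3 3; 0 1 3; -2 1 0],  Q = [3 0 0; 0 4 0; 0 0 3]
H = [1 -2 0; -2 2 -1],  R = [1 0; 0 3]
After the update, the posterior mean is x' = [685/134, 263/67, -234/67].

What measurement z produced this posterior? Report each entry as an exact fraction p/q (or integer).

x̄ = F·x = [-3, -7, -4]
P̄ = F·P·Fᵀ + Q = [75 48 12; 48 44 4; 12 4 23]
S = H·P̄·Hᵀ + R = [60 -42; -42 150]
K = P̄·Hᵀ·S⁻¹ = [-329/402 -269/402; -542/603 -200/603; -173/1206 -181/603]
x' − x̄ = [1087/134, 732/67, 34/67] = K·y
y = (KᵀK)⁻¹·Kᵀ·(x' − x̄) = [-14, 5]
z = y + H·x̄ = [-14, 5] + [11, -4] = [-3, 1]

z = [-3, 1]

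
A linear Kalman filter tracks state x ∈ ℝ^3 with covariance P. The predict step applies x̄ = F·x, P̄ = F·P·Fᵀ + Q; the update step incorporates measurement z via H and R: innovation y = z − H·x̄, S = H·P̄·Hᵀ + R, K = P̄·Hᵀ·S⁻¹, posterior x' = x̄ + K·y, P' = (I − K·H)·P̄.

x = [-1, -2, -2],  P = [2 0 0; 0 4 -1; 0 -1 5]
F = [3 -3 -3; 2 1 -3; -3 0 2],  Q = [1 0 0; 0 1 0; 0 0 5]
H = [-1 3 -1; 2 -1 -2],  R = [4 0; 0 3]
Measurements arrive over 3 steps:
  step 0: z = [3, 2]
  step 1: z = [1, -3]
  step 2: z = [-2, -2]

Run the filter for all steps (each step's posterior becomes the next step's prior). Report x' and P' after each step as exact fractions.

step 0: x̄ = F·x = [9, 2, -1]
step 0: P̄ = F·P·Fᵀ + Q = [82 39 -42; 39 64 -44; -42 -44 43]
step 0: y = z − H·x̄ = [5, -16]
step 0: S = H·P̄·Hᵀ + R = [651 223; 223 571]
step 0: K = P̄·Hᵀ·S⁻¹ = [-30/3659 1351/3659; 89741/321992 22471/321992; -47845/321992 -52367/321992]
step 0: x' = x̄ + K·y = [11165/3659, 733153/321992, 276655/321992]
step 0: P' = (I − K·H)·P̄ = [19989/3659 10809/3659 12558/3659; 10809/3659 636469/321992 599251/321992; 12558/3659 599251/321992 884029/321992]
step 1: x̄ = F·x = [-10233/40249, 467057/80498, -1197125/160996]
step 1: P̄ = F·P·Fᵀ + Q = [451369/40249 95802/40249 50790/40249; 95802/40249 362358/40249 -393386/40249; 50790/40249 -393386/40249 1929029/80498]
step 1: y = z − H·x̄ = [-352673/14636, -465315/40249]
step 1: S = H·P̄·Hᵀ + R = [1222761/7318 234251/3659; 234251/3659 3783567/40249]
step 1: K = P̄·Hᵀ·S⁻¹ = [-130689766/934457635 263212358/934457635; 181451224/934457635 28567298/934457635; -229145661/934457635 -198124552/934457635]
step 1: x' = x̄ + K·y = [-262833649/1868915270, 1438499931/1868915270, 863667868/934457635]
step 1: P' = (I − K·H)·P̄ = [5169340181/934457635 2691743646/934457635 3428649821/934457635; 2691743646/934457635 1733268926/934457635 1782258236/934457635; 3428649821/934457635 1782258236/934457635 2834707531/934457635]
step 2: x̄ = F·x = [-5143003974/934457635, -853834915/373783054, 4243172419/1868915270]
step 2: P̄ = F·P·Fᵀ + Q = [10483873219/934457635 503434650/186891527 1429583898/934457635; 503434650/186891527 1557416476/186891527 -1592510613/186891527; 1429583898/934457635 -1592510613/186891527 21391382076/934457635]
step 2: y = z − H·x̄ = [1513428828/934457635, 21051355619/1868915270]
step 2: S = H·P̄·Hᵀ + R = [141228273941/934457635 55886748649/934457635; 55886748649/934457635 84735900021/934457635]
step 2: K = P̄·Hᵀ·S⁻¹ = [-1328006317649/9464074020056 2617263402293/9464074020056; 1824367903343/9464074020056 267965485733/9464074020056; -1162010196147/4732037010028 -1018456969845/4732037010028]
step 2: x' = x̄ + K·y = [-49515657336659/18928148040112, -31291568924859/18928148040112, -5220451098113/9464074020056]
step 2: P' = (I − K·H)·P̄ = [56311442153435/9464074020056 29538561123667/9464074020056 18808133244081/4732037010028; 29538561123667/9464074020056 18849327323459/9464074020056 9855974616669/4732037010028; 18808133244081/4732037010028 9855974616669/4732037010028 7703915695257/2366018505014]

step 0: x' = [11165/3659, 733153/321992, 276655/321992], P' = [19989/3659 10809/3659 12558/3659; 10809/3659 636469/321992 599251/321992; 12558/3659 599251/321992 884029/321992]
step 1: x' = [-262833649/1868915270, 1438499931/1868915270, 863667868/934457635], P' = [5169340181/934457635 2691743646/934457635 3428649821/934457635; 2691743646/934457635 1733268926/934457635 1782258236/934457635; 3428649821/934457635 1782258236/934457635 2834707531/934457635]
step 2: x' = [-49515657336659/18928148040112, -31291568924859/18928148040112, -5220451098113/9464074020056], P' = [56311442153435/9464074020056 29538561123667/9464074020056 18808133244081/4732037010028; 29538561123667/9464074020056 18849327323459/9464074020056 9855974616669/4732037010028; 18808133244081/4732037010028 9855974616669/4732037010028 7703915695257/2366018505014]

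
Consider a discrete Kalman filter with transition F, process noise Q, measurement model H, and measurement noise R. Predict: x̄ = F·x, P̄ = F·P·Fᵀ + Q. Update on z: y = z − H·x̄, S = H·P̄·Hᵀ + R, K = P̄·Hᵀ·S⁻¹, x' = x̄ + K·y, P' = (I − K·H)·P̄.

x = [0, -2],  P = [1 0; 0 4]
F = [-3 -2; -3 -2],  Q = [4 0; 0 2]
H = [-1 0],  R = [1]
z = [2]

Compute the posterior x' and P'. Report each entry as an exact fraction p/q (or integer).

x' = [-9/5, -1]
P' = [29/30 5/6; 5/6 37/6]

x̄ = F·x = [4, 4]
P̄ = F·P·Fᵀ + Q = [29 25; 25 27]
y = z − H·x̄ = [6]
S = H·P̄·Hᵀ + R = [30]
K = P̄·Hᵀ·S⁻¹ = [-29/30; -5/6]
x' = x̄ + K·y = [-9/5, -1]
P' = (I − K·H)·P̄ = [29/30 5/6; 5/6 37/6]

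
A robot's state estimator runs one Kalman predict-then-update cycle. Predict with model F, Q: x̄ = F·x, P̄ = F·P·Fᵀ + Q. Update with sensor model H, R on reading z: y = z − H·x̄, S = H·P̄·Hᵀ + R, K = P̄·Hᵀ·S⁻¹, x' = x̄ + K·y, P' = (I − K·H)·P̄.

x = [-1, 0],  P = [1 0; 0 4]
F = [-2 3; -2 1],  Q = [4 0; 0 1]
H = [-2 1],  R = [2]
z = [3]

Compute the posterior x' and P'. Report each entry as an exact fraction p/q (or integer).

x' = [-38/41, 131/123]
P' = [76/41 104/41; 104/41 578/123]

x̄ = F·x = [2, 2]
P̄ = F·P·Fᵀ + Q = [44 16; 16 9]
y = z − H·x̄ = [5]
S = H·P̄·Hᵀ + R = [123]
K = P̄·Hᵀ·S⁻¹ = [-24/41; -23/123]
x' = x̄ + K·y = [-38/41, 131/123]
P' = (I − K·H)·P̄ = [76/41 104/41; 104/41 578/123]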